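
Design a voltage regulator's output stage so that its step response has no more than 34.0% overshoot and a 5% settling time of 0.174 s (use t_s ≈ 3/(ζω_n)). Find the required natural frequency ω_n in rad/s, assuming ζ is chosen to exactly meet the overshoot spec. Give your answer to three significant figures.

Inverting the overshoot relation: ζ = |ln 0.340|/√(π² + ln²0.340) = 0.325.
From t_s ≈ 3/(ζω_n): ω_n = 3/(ζ·t_s) = 3/(0.325·0.174) = 53.1 rad/s.

ω_n ≈ 53.1 rad/s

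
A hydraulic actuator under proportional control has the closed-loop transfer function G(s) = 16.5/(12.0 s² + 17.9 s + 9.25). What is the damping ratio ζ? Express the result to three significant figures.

Dividing through by 12.0: denominator becomes s² + 1.492 s + 0.7708.
So ω_n = √0.7708 = 0.878 rad/s and ζ = 1.492/(2·0.878) = 0.849.

ζ ≈ 0.849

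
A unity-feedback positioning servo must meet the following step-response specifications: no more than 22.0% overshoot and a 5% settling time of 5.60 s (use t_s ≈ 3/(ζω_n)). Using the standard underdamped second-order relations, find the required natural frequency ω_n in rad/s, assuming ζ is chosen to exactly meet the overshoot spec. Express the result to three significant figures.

From %OS = 100·exp(−πζ/√(1−ζ²)), invert to get ζ = −ln(OS)/√(π² + ln²(OS)) with OS = 0.220.
−ln 0.220 = 1.514, so ζ = 1.514/√(π² + 2.293) = 0.434.
From t_s ≈ 3/(ζω_n): ω_n = 3/(ζ·t_s) = 3/(0.434·5.60) = 1.23 rad/s.

ω_n ≈ 1.23 rad/s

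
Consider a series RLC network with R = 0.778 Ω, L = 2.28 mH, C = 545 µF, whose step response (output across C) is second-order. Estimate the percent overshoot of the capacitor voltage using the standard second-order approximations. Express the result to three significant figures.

For a series RLC circuit (capacitor voltage as output), ω_n = 1/√(LC) = 1/√(2.28 mH · 545 µF) = 897 rad/s.
ζ = (R/2)·√(C/L) = (0.778/2)·√(545 µF/2.28 mH) = 0.190.
%OS = 100 e^{−πζ/√(1−ζ²)} with ζ = 0.190 gives 54.4%.

%OS ≈ 54.4%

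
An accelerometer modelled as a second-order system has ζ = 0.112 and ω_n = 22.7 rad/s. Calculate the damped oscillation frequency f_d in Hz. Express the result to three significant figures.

f_d ≈ 3.59 Hz

ω_d = ω_n√(1−ζ²) = 22.7·√0.987 = 22.6 rad/s.
f_d = ω_d/(2π) = 3.59 Hz.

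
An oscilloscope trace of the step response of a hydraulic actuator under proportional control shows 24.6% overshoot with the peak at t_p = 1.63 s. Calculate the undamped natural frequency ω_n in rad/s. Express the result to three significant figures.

ω_n ≈ 2.11 rad/s

The overshoot fixes ζ = −ln(OS)/√(π²+ln²(OS)) = 0.408.
t_p = π/ω_d ⇒ ω_d = 1.93 rad/s; then ω_n = ω_d/√(1−ζ²) = 2.11 rad/s.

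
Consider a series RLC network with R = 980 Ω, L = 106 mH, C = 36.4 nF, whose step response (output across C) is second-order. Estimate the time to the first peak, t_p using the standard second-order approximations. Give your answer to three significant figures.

t_p ≈ 0.000204 s

For a series RLC circuit (capacitor voltage as output), ω_n = 1/√(LC) = 1/√(106 mH · 36.4 nF) = 16100 rad/s.
ζ = (R/2)·√(C/L) = (980/2)·√(36.4 nF/106 mH) = 0.287.
ω_d = 16100·√(1 − 0.287²) = 15400 rad/s. t_p = π/ω_d = 0.000204 s.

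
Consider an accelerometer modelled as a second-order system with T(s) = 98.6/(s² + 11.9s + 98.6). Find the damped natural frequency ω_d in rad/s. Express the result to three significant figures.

ω_d ≈ 7.95 rad/s

ω_n = √98.6 = 9.93 rad/s; ζ = 11.9/(2·9.93) = 0.599.
ω_d = ω_n√(1−ζ²) = 7.95 rad/s.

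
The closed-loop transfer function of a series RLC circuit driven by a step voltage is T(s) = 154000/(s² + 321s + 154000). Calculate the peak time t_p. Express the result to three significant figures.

t_p ≈ 0.00877 s

Matching coefficients with s² + 2ζω_n s + ω_n² gives ω_n² = 154000 ⇒ ω_n = 392 rad/s, and ζ = 321/(2ω_n) = 0.409.
ω_d = 392·√(1 − 0.409²) = 358 rad/s. Then t_p = π/ω_d = 0.00877 s.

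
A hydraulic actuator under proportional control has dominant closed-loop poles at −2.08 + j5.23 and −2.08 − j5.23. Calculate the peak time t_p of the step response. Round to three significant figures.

t_p = π/ω_d with ω_d = 5.23 (the imaginary part), so t_p = 0.601 s.

t_p ≈ 0.601 s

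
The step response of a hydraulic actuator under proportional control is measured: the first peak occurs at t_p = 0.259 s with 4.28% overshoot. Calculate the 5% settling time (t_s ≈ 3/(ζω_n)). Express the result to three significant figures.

t_s ≈ 0.247 s

ζ from %OS: ζ = |ln 0.0428|/√(π²+ln²0.0428) = 0.708.
t_p = π/ω_d ⇒ ω_d = 12.1 rad/s; then ω_n = ω_d/√(1−ζ²) = 17.2 rad/s.
t_s ≈ 3/(ζω_n) = 3/(0.708·17.2) = 0.247 s.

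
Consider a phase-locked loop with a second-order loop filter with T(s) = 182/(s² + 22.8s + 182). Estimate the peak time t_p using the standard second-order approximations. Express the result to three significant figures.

t_p ≈ 0.435 s

Comparing the denominator to s² + 2ζω_n s + ω_n²: ω_n = √182 = 13.5 rad/s, and 2ζω_n = 22.8 so ζ = 22.8/(2·13.5) = 0.845.
ω_d = ω_n√(1−ζ²) = 7.21 rad/s. Then t_p = π/ω_d = 0.435 s.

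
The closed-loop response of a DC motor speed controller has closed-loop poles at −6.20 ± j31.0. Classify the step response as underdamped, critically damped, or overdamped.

Since the poles form a complex-conjugate pair with nonzero imaginary part, the response is underdamped.

underdamped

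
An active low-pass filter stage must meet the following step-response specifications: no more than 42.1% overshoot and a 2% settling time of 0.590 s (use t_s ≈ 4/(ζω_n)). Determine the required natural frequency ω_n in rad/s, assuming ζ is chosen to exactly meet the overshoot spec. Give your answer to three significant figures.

ω_n ≈ 25.5 rad/s

Inverting the overshoot relation: ζ = |ln 0.421|/√(π² + ln²0.421) = 0.265.
Then ω_n = 4/(ζ t_s) = 4/(0.265 × 0.590) = 25.5 rad/s.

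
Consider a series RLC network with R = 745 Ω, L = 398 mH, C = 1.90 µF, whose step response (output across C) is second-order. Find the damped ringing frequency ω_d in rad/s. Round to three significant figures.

For a series RLC circuit (capacitor voltage as output), ω_n = 1/√(LC) = 1/√(398 mH · 1.90 µF) = 1150 rad/s.
ζ = (R/2)·√(C/L) = (745/2)·√(1.90 µF/398 mH) = 0.814.
ω_d = 1150·√(1 − 0.814²) = 668 rad/s.

ω_d ≈ 668 rad/s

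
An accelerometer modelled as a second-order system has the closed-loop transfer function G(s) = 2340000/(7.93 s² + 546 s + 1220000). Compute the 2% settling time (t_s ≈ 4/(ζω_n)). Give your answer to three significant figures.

t_s ≈ 0.116 s

Dividing through by 7.93: denominator becomes s² + 68.85 s + 153800.
So ω_n = √153800 = 392 rad/s and ζ = 68.85/(2·392) = 0.0878.
t_s ≈ 4/(ζω_n) = 0.116 s.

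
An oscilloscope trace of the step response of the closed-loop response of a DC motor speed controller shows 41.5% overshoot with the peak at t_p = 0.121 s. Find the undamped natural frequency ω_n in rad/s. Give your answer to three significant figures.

ω_n ≈ 27.0 rad/s

From the overshoot, ζ = −ln(OS)/√(π²+ln²(OS)) = 0.270.
From t_p = π/ω_d, ω_d = π/0.121 = 26.0 rad/s, so ω_n = ω_d/√(1−ζ²) = 27.0 rad/s.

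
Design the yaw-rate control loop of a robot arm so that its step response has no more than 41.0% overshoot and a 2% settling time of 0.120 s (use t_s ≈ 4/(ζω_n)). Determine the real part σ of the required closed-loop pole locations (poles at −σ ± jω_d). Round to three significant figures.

The settling-time spec alone fixes σ = ζω_n = 4/t_s = 4/0.120 = 33.3.
(Overshoot then fixes ζ = 0.273 and hence ω_d = σ·√(1−ζ²)/ζ = 117 rad/s.)

σ ≈ 33.3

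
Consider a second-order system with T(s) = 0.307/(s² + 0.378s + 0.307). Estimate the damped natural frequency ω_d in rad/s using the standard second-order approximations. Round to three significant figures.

ω_d ≈ 0.521 rad/s

Comparing the denominator to s² + 2ζω_n s + ω_n²: ω_n = √0.307 = 0.554 rad/s, and 2ζω_n = 0.378 so ζ = 0.378/(2·0.554) = 0.341.
The damped frequency ω_d = ω_n√(1−ζ²) = 0.521 rad/s.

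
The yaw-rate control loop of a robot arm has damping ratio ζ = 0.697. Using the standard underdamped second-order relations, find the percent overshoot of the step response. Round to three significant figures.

For an underdamped second-order system, %OS = 100·exp(−πζ/√(1−ζ²)).
πζ/√(1−ζ²) = π·0.697/√(1−0.486) = 3.054, so %OS = 100·e^(−3.054) = 4.72%.

%OS ≈ 4.72%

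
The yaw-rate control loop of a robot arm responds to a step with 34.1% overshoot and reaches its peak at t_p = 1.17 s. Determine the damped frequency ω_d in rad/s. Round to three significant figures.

t_p = π/ω_d, so ω_d = π/1.17 = 2.69 rad/s.

ω_d ≈ 2.69 rad/s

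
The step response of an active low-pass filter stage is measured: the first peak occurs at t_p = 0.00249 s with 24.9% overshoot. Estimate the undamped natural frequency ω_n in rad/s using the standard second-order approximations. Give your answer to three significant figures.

The overshoot fixes ζ = −ln(OS)/√(π²+ln²(OS)) = 0.405.
From t_p = π/ω_d, ω_d = π/0.00249 = 1260 rad/s, so ω_n = ω_d/√(1−ζ²) = 1380 rad/s.

ω_n ≈ 1380 rad/s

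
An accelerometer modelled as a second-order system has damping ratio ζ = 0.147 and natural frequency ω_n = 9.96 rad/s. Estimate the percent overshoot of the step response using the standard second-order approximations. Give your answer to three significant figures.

For an underdamped second-order system, %OS = 100·exp(−πζ/√(1−ζ²)).
πζ/√(1−ζ²) = π·0.147/√(1−0.0216) = 0.4669, so %OS = 100·e^(−0.4669) = 62.7%.

%OS ≈ 62.7%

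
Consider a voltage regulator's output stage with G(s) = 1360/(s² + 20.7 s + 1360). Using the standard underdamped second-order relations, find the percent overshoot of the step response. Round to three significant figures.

%OS ≈ 39.9%

Comparing the denominator to s² + 2ζω_n s + ω_n²: ω_n = √1360 = 36.9 rad/s, and 2ζω_n = 20.7 so ζ = 20.7/(2·36.9) = 0.281.
Overshoot: exp(−π·0.281/√(1−0.281²)) = 0.399, i.e. 39.9%.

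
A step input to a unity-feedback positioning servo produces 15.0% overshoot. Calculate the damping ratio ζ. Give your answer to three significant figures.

ζ ≈ 0.517

Inverting the overshoot relation: ζ = |ln 0.150|/√(π² + ln²0.150) = 0.517.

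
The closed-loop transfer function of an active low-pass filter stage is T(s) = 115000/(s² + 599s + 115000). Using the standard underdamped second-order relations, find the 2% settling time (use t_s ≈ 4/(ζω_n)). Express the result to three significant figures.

t_s ≈ 0.0134 s

Comparing the denominator to s² + 2ζω_n s + ω_n²: ω_n = √115000 = 339 rad/s, and 2ζω_n = 599 so ζ = 599/(2·339) = 0.883.
t_s ≈ 4/(ζω_n) = 4/(0.883·339) = 0.0134 s.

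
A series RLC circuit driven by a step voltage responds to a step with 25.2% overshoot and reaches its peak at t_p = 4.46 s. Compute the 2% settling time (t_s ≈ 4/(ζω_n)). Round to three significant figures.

From the overshoot, ζ = −ln(OS)/√(π²+ln²(OS)) = 0.402.
t_p = π/ω_d ⇒ ω_d = 0.704 rad/s; then ω_n = ω_d/√(1−ζ²) = 0.769 rad/s.
t_s ≈ 4/(ζω_n) = 4/(0.402·0.769) = 12.9 s.

t_s ≈ 12.9 s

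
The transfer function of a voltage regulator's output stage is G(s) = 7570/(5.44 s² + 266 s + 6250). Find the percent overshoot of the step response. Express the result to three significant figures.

%OS ≈ 3.79%

Dividing through by 5.44: denominator becomes s² + 48.90 s + 1149.
So ω_n = √1149 = 33.9 rad/s and ζ = 48.90/(2·33.9) = 0.721.
%OS = 100 e^{−πζ/√(1−ζ²)} with ζ = 0.721 gives 3.79%.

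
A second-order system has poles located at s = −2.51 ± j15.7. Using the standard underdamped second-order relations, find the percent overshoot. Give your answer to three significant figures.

%OS ≈ 60.5%

With σ = 2.51, ω_d = 15.7: ω_n = √(σ²+ω_d²) = 15.9 rad/s, ζ = σ/ω_n = 0.158.
%OS = 100·exp(−πζ/√(1−ζ²)) = 60.5%.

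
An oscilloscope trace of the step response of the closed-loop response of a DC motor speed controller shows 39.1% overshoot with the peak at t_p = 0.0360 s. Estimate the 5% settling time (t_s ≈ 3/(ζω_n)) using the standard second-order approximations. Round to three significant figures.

t_s ≈ 0.115 s

ζ from %OS: ζ = |ln 0.391|/√(π²+ln²0.391) = 0.286.
t_p = π/ω_d ⇒ ω_d = 87.3 rad/s; then ω_n = ω_d/√(1−ζ²) = 91.1 rad/s.
t_s ≈ 3/(ζω_n) = 3/(0.286·91.1) = 0.115 s.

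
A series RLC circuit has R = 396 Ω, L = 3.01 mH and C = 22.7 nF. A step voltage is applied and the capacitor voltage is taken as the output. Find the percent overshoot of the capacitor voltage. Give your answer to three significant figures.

%OS ≈ 13.1%

For a series RLC circuit (capacitor voltage as output), ω_n = 1/√(LC) = 1/√(3.01 mH · 22.7 nF) = 121000 rad/s.
ζ = (R/2)·√(C/L) = (396/2)·√(22.7 nF/3.01 mH) = 0.544.
Overshoot: exp(−π·0.544/√(1−0.544²)) = 0.131, i.e. 13.1%.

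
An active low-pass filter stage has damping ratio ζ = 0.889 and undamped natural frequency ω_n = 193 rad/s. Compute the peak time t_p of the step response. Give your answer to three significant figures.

The damped frequency is ω_d = ω_n√(1−ζ²) = 193·√(1−0.790) = 88.4 rad/s.
Peak time t_p = π/ω_d = π/88.4 = 0.0355 s.

t_p ≈ 0.0355 s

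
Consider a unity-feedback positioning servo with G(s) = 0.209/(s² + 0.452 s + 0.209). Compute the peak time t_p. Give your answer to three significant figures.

t_p ≈ 7.91 s

ω_n = √0.209 = 0.457 rad/s; ζ = 0.452/(2·0.457) = 0.494.
ω_d = ω_n√(1−ζ²) = 0.397 rad/s. Then t_p = π/ω_d = 7.91 s.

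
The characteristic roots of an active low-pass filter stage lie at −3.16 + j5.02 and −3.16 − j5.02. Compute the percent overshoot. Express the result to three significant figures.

With σ = 3.16, ω_d = 5.02: ω_n = √(σ²+ω_d²) = 5.93 rad/s, ζ = σ/ω_n = 0.533.
%OS = 100 e^{−πζ/√(1−ζ²)} with ζ = 0.533 gives 13.8%.

%OS ≈ 13.8%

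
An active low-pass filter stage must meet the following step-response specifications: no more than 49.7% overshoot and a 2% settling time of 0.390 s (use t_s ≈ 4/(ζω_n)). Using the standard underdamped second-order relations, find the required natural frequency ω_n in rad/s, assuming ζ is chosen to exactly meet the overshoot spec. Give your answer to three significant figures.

ω_n ≈ 47.2 rad/s

Inverting the overshoot relation: ζ = |ln 0.497|/√(π² + ln²0.497) = 0.217.
From t_s ≈ 4/(ζω_n): ω_n = 4/(ζ·t_s) = 4/(0.217·0.390) = 47.2 rad/s.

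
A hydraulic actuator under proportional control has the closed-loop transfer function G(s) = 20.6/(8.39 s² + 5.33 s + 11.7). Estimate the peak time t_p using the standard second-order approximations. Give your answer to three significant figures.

Dividing through by 8.39: denominator becomes s² + 0.6353 s + 1.395.
So ω_n = √1.395 = 1.18 rad/s and ζ = 0.6353/(2·1.18) = 0.269.
ω_d = ω_n√(1−ζ²) = 1.14 rad/s. t_p = π/ω_d = 2.76 s.

t_p ≈ 2.76 s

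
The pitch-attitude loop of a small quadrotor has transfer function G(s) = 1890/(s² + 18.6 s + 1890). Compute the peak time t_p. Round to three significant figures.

Comparing the denominator to s² + 2ζω_n s + ω_n²: ω_n = √1890 = 43.5 rad/s, and 2ζω_n = 18.6 so ζ = 18.6/(2·43.5) = 0.214.
ω_d = ω_n√(1−ζ²) = 42.5 rad/s. Then t_p = π/ω_d = 0.0740 s.

t_p ≈ 0.0740 s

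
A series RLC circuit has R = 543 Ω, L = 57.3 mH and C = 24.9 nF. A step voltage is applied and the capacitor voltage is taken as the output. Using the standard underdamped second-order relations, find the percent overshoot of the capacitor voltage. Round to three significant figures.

For a series RLC circuit (capacitor voltage as output), ω_n = 1/√(LC) = 1/√(57.3 mH · 24.9 nF) = 26500 rad/s.
ζ = (R/2)·√(C/L) = (543/2)·√(24.9 nF/57.3 mH) = 0.179.
%OS = 100·exp(−πζ/√(1−ζ²)) = 56.5%.

%OS ≈ 56.5%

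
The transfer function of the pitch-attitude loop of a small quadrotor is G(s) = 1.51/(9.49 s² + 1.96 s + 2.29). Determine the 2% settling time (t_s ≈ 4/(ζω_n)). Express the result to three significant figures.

t_s ≈ 38.7 s

Dividing through by 9.49: denominator becomes s² + 0.2065 s + 0.2413.
So ω_n = √0.2413 = 0.491 rad/s and ζ = 0.2065/(2·0.491) = 0.210.
t_s ≈ 4/(ζω_n) = 38.7 s.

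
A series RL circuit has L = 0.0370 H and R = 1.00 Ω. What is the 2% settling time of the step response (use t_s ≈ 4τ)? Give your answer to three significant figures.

τ = L/R = 0.0370/1.00 = 0.0370 s.
t_s ≈ 4τ = 0.148 s.

t_s ≈ 0.148 s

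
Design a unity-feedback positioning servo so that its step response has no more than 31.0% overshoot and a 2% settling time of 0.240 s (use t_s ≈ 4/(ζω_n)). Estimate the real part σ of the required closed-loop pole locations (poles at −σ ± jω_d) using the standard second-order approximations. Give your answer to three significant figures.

σ ≈ 16.7

The settling-time spec alone fixes σ = ζω_n = 4/t_s = 4/0.240 = 16.7.
(Overshoot then fixes ζ = 0.349 and hence ω_d = σ·√(1−ζ²)/ζ = 44.7 rad/s.)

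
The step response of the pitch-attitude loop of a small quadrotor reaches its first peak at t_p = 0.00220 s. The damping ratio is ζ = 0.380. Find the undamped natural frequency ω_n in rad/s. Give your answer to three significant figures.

ω_n ≈ 1540 rad/s

Peak time t_p = π/ω_d, so ω_d = π/t_p = π/0.00220 = 1430 rad/s.
ω_n = ω_d/√(1−ζ²) = 1430/√0.856 = 1540 rad/s.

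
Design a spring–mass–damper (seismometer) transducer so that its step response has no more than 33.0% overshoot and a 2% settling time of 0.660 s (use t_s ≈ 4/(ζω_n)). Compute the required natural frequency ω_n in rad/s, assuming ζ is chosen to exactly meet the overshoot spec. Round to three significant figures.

From %OS = 100·exp(−πζ/√(1−ζ²)), invert to get ζ = −ln(OS)/√(π² + ln²(OS)) with OS = 0.330.
−ln 0.330 = 1.109, so ζ = 1.109/√(π² + 1.229) = 0.333.
Then ω_n = 4/(ζ t_s) = 4/(0.333 × 0.660) = 18.2 rad/s.

ω_n ≈ 18.2 rad/s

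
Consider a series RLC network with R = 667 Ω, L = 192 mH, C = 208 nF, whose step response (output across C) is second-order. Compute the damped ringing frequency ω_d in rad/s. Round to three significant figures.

For a series RLC circuit (capacitor voltage as output), ω_n = 1/√(LC) = 1/√(192 mH · 208 nF) = 5000 rad/s.
ζ = (R/2)·√(C/L) = (667/2)·√(208 nF/192 mH) = 0.347.
The damped frequency ω_d = ω_n√(1−ζ²) = 4690 rad/s.

ω_d ≈ 4690 rad/s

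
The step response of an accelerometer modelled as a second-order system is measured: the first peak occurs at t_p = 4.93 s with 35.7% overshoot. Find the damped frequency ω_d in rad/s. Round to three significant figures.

t_p = π/ω_d, so ω_d = π/4.93 = 0.637 rad/s.

ω_d ≈ 0.637 rad/s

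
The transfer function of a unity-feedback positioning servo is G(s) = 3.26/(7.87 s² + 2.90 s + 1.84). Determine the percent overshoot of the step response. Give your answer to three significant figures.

%OS ≈ 27.4%

Dividing through by 7.87: denominator becomes s² + 0.3685 s + 0.2338.
So ω_n = √0.2338 = 0.484 rad/s and ζ = 0.3685/(2·0.484) = 0.381.
%OS = 100·exp(−πζ/√(1−ζ²)) = 27.4%.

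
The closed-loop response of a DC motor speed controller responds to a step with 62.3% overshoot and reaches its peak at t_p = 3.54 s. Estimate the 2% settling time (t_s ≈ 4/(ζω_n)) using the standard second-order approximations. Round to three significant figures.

ζ from %OS: ζ = |ln 0.623|/√(π²+ln²0.623) = 0.149.
t_p = π/ω_d ⇒ ω_d = 0.887 rad/s; then ω_n = ω_d/√(1−ζ²) = 0.897 rad/s.
t_s ≈ 4/(ζω_n) = 4/(0.149·0.897) = 29.9 s.

t_s ≈ 29.9 s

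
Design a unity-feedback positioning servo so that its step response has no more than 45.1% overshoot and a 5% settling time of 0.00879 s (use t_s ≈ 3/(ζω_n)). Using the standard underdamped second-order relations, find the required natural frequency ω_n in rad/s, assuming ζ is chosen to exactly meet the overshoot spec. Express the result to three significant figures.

From %OS = 100·exp(−πζ/√(1−ζ²)), invert to get ζ = −ln(OS)/√(π² + ln²(OS)) with OS = 0.451.
−ln 0.451 = 0.7963, so ζ = 0.7963/√(π² + 0.6341) = 0.246.
Then ω_n = 3/(ζ t_s) = 3/(0.246 × 0.00879) = 1390 rad/s.

ω_n ≈ 1390 rad/s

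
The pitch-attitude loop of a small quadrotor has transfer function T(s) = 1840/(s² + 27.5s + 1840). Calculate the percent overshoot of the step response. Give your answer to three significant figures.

Matching coefficients with s² + 2ζω_n s + ω_n² gives ω_n² = 1840 ⇒ ω_n = 42.9 rad/s, and ζ = 27.5/(2ω_n) = 0.321.
%OS = 100·exp(−πζ/√(1−ζ²)) = 34.5%.

%OS ≈ 34.5%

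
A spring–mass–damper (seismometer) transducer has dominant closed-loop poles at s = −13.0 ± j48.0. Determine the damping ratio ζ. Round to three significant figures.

ζ ≈ 0.261

|pole| = ω_n = √(13.0² + 48.0²) = 49.7 rad/s; ζ = cos θ = σ/ω_n = 0.261.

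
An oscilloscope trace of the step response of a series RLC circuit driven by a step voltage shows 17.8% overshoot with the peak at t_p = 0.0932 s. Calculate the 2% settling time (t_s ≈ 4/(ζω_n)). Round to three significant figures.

From the overshoot, ζ = −ln(OS)/√(π²+ln²(OS)) = 0.482.
t_p = π/ω_d ⇒ ω_d = 33.7 rad/s; then ω_n = ω_d/√(1−ζ²) = 38.5 rad/s.
t_s ≈ 4/(ζω_n) = 4/(0.482·38.5) = 0.216 s.

t_s ≈ 0.216 s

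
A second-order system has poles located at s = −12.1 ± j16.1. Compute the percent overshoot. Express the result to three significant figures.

%OS ≈ 9.43%

With σ = 12.1, ω_d = 16.1: ω_n = √(σ²+ω_d²) = 20.1 rad/s, ζ = σ/ω_n = 0.601.
%OS = 100·exp(−πζ/√(1−ζ²)) = 9.43%.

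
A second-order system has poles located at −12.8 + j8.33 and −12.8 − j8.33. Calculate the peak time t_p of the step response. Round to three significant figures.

t_p ≈ 0.377 s

t_p = π/ω_d with ω_d = 8.33 (the imaginary part), so t_p = 0.377 s.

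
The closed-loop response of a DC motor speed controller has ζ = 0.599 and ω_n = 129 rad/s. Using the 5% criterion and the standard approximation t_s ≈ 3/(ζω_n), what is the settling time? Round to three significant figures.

t_s ≈ 0.0388 s

t_s ≈ 3/(ζω_n) = 3/(0.599 × 129) = 0.0388 s.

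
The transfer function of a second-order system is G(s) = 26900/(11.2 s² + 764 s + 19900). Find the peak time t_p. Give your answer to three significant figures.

t_p ≈ 0.127 s

Dividing through by 11.2: denominator becomes s² + 68.21 s + 1777.
So ω_n = √1777 = 42.2 rad/s and ζ = 68.21/(2·42.2) = 0.809.
ω_d = 42.2·√(1 − 0.809²) = 24.8 rad/s. t_p = π/ω_d = 0.127 s.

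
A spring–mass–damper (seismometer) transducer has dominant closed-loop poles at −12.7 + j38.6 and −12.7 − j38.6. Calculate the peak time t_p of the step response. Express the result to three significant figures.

t_p ≈ 0.0814 s

t_p = π/ω_d with ω_d = 38.6 (the imaginary part), so t_p = 0.0814 s.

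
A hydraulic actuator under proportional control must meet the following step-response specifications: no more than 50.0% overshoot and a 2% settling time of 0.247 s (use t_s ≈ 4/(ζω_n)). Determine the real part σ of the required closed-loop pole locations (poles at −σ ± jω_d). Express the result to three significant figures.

The settling-time spec alone fixes σ = ζω_n = 4/t_s = 4/0.247 = 16.2.
(Overshoot then fixes ζ = 0.215 and hence ω_d = σ·√(1−ζ²)/ζ = 73.4 rad/s.)

σ ≈ 16.2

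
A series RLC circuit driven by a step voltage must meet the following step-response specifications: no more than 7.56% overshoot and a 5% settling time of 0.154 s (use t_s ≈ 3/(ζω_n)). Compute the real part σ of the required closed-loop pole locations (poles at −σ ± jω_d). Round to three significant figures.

The settling-time spec alone fixes σ = ζω_n = 3/t_s = 3/0.154 = 19.5.
(Overshoot then fixes ζ = 0.635 and hence ω_d = σ·√(1−ζ²)/ζ = 23.7 rad/s.)

σ ≈ 19.5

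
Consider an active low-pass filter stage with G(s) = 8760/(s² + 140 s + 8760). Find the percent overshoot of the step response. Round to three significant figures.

ω_n = √8760 = 93.6 rad/s; ζ = 140/(2·93.6) = 0.748.
%OS = 100 e^{−πζ/√(1−ζ²)} with ζ = 0.748 gives 2.90%.

%OS ≈ 2.90%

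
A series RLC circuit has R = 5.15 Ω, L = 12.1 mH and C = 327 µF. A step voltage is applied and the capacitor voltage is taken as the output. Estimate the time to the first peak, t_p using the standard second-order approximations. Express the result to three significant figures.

For a series RLC circuit (capacitor voltage as output), ω_n = 1/√(LC) = 1/√(12.1 mH · 327 µF) = 503 rad/s.
ζ = (R/2)·√(C/L) = (5.15/2)·√(327 µF/12.1 mH) = 0.423.
The damped frequency ω_d = ω_n√(1−ζ²) = 455 rad/s. t_p = π/ω_d = 0.00690 s.

t_p ≈ 0.00690 s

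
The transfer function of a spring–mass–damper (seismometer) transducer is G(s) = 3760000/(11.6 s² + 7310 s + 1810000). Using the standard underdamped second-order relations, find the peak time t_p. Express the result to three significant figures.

t_p ≈ 0.0132 s

Dividing through by 11.6: denominator becomes s² + 630.2 s + 156000.
So ω_n = √156000 = 395 rad/s and ζ = 630.2/(2·395) = 0.798.
The damped frequency ω_d = ω_n√(1−ζ²) = 238 rad/s. t_p = π/ω_d = 0.0132 s.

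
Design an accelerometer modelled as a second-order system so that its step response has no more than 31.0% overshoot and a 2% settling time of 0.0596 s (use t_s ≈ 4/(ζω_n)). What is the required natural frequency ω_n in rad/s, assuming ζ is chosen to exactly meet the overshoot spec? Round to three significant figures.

ω_n ≈ 192 rad/s

Inverting the overshoot relation: ζ = |ln 0.310|/√(π² + ln²0.310) = 0.349.
Then ω_n = 4/(ζ t_s) = 4/(0.349 × 0.0596) = 192 rad/s.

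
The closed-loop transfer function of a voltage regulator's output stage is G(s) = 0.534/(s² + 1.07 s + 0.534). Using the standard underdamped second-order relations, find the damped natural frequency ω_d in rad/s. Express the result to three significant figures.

ω_d ≈ 0.498 rad/s

Comparing the denominator to s² + 2ζω_n s + ω_n²: ω_n = √0.534 = 0.731 rad/s, and 2ζω_n = 1.07 so ζ = 1.07/(2·0.731) = 0.732.
The damped frequency ω_d = ω_n√(1−ζ²) = 0.498 rad/s.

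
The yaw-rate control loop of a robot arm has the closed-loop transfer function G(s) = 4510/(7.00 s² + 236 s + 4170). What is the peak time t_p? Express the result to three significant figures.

t_p ≈ 0.178 s

Dividing through by 7.00: denominator becomes s² + 33.71 s + 595.7.
So ω_n = √595.7 = 24.4 rad/s and ζ = 33.71/(2·24.4) = 0.691.
ω_d = 24.4·√(1 − 0.691²) = 17.7 rad/s. t_p = π/ω_d = 0.178 s.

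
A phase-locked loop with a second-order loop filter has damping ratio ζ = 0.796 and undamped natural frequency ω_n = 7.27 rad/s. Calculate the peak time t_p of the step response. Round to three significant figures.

t_p ≈ 0.714 s

The damped frequency is ω_d = ω_n√(1−ζ²) = 7.27·√(1−0.634) = 4.40 rad/s.
Peak time t_p = π/ω_d = π/4.40 = 0.714 s.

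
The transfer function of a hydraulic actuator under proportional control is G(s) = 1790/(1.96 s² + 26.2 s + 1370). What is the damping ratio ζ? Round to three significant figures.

ζ ≈ 0.253

Dividing through by 1.96: denominator becomes s² + 13.37 s + 699.0.
So ω_n = √699.0 = 26.4 rad/s and ζ = 13.37/(2·26.4) = 0.253.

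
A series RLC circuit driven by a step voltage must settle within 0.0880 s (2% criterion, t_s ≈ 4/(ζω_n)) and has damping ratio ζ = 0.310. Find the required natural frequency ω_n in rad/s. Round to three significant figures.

ω_n ≈ 147 rad/s

Rearranging t_s ≈ 4/(ζω_n) gives ω_n = 4/(ζ·t_s) = 4/(0.310 × 0.0880) = 147 rad/s.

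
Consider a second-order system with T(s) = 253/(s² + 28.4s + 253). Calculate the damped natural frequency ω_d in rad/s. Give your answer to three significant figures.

Matching coefficients with s² + 2ζω_n s + ω_n² gives ω_n² = 253 ⇒ ω_n = 15.9 rad/s, and ζ = 28.4/(2ω_n) = 0.893.
ω_d = ω_n√(1−ζ²) = 7.17 rad/s.

ω_d ≈ 7.17 rad/s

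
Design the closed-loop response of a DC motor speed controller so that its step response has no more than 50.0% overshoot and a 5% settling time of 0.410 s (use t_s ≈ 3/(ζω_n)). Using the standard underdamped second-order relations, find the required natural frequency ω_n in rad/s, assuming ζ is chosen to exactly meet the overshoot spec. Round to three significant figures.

ω_n ≈ 34.0 rad/s

From %OS = 100·exp(−πζ/√(1−ζ²)), invert to get ζ = −ln(OS)/√(π² + ln²(OS)) with OS = 0.500.
−ln 0.500 = 0.6931, so ζ = 0.6931/√(π² + 0.4805) = 0.215.
From t_s ≈ 3/(ζω_n): ω_n = 3/(ζ·t_s) = 3/(0.215·0.410) = 34.0 rad/s.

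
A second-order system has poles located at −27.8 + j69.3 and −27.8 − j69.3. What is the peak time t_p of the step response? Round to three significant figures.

t_p = π/ω_d with ω_d = 69.3 (the imaginary part), so t_p = 0.0453 s.

t_p ≈ 0.0453 s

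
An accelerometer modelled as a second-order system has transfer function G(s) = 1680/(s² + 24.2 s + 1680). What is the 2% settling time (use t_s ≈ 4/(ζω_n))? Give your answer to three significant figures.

t_s ≈ 0.331 s

ω_n = √1680 = 41.0 rad/s; ζ = 24.2/(2·41.0) = 0.295.
t_s ≈ 4/(ζω_n) = 4/(0.295·41.0) = 0.331 s.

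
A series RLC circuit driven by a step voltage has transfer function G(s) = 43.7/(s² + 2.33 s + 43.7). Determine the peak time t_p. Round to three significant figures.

ω_n = √43.7 = 6.61 rad/s; ζ = 2.33/(2·6.61) = 0.176.
ω_d = ω_n√(1−ζ²) = 6.51 rad/s. Then t_p = π/ω_d = 0.483 s.

t_p ≈ 0.483 s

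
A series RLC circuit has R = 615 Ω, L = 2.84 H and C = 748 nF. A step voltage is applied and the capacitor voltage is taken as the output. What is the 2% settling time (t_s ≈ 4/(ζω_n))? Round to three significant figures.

t_s ≈ 0.0369 s

For a series RLC circuit (capacitor voltage as output), ω_n = 1/√(LC) = 1/√(2.84 H · 748 nF) = 686 rad/s.
ζ = (R/2)·√(C/L) = (615/2)·√(748 nF/2.84 H) = 0.158.
t_s ≈ 4/(ζω_n) = 0.0369 s.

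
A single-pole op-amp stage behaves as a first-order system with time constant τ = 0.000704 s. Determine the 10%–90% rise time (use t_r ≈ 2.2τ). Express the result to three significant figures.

t_r ≈ 2.2τ = 0.00155 s.

t_r ≈ 0.00155 s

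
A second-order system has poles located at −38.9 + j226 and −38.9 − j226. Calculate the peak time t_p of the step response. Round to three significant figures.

t_p ≈ 0.0139 s

t_p = π/ω_d with ω_d = 226 (the imaginary part), so t_p = 0.0139 s.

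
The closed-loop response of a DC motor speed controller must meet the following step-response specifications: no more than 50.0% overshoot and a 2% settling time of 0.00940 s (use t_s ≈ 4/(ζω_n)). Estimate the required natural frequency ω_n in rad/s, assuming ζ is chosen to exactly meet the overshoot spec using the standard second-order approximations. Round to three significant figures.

ω_n ≈ 1980 rad/s

ζ = −ln(OS)/√(π² + (ln OS)²). With OS = 0.500, ln OS = −0.6931 and ζ = 0.6931/3.217 = 0.215.
From t_s ≈ 4/(ζω_n): ω_n = 4/(ζ·t_s) = 4/(0.215·0.00940) = 1980 rad/s.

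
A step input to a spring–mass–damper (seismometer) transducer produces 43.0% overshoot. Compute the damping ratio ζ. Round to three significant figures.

ζ ≈ 0.259

ζ = −ln(OS)/√(π² + (ln OS)²). With OS = 0.430, ln OS = −0.8440 and ζ = 0.8440/3.253 = 0.259.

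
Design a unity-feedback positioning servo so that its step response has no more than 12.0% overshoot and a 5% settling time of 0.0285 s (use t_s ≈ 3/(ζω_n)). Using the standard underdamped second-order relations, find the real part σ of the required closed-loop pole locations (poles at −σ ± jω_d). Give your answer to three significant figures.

The settling-time spec alone fixes σ = ζω_n = 3/t_s = 3/0.0285 = 105.
(Overshoot then fixes ζ = 0.559 and hence ω_d = σ·√(1−ζ²)/ζ = 156 rad/s.)

σ ≈ 105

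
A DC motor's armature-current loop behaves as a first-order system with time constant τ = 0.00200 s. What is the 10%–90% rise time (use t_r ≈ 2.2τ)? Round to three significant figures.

t_r ≈ 0.00440 s

t_r ≈ 2.2τ = 0.00440 s.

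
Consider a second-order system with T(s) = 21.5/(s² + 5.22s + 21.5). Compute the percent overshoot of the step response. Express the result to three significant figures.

Comparing the denominator to s² + 2ζω_n s + ω_n²: ω_n = √21.5 = 4.64 rad/s, and 2ζω_n = 5.22 so ζ = 5.22/(2·4.64) = 0.563.
%OS = 100·exp(−πζ/√(1−ζ²)) = 11.8%.

%OS ≈ 11.8%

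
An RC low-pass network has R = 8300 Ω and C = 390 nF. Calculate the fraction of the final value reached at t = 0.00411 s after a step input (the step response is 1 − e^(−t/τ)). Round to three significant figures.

y/y_∞ ≈ 0.719

τ = RC = 8300 × 390 nF = 0.00324 s.
y(t)/y_∞ = 1 − e^(−t/τ) = 1 − e^(−0.00411/0.00324) = 1 − e^(−1.27) = 0.719.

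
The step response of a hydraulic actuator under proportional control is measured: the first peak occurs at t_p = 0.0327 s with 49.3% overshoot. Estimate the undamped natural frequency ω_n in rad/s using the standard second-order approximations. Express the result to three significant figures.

From the overshoot, ζ = −ln(OS)/√(π²+ln²(OS)) = 0.220.
From t_p = π/ω_d, ω_d = π/0.0327 = 96.1 rad/s, so ω_n = ω_d/√(1−ζ²) = 98.5 rad/s.

ω_n ≈ 98.5 rad/s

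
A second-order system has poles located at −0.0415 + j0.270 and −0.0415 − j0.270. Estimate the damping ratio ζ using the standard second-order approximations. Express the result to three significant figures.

ζ ≈ 0.152

|pole| = ω_n = √(0.0415² + 0.270²) = 0.273 rad/s; ζ = cos θ = σ/ω_n = 0.152.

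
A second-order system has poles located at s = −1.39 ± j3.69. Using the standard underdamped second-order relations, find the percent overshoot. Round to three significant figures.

%OS ≈ 30.6%

With σ = 1.39, ω_d = 3.69: ω_n = √(σ²+ω_d²) = 3.94 rad/s, ζ = σ/ω_n = 0.353.
%OS = 100·exp(−πζ/√(1−ζ²)) = 30.6%.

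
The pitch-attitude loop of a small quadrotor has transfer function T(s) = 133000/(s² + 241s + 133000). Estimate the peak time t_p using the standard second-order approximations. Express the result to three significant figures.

t_p ≈ 0.00913 s

Comparing the denominator to s² + 2ζω_n s + ω_n²: ω_n = √133000 = 365 rad/s, and 2ζω_n = 241 so ζ = 241/(2·365) = 0.330.
The damped frequency ω_d = ω_n√(1−ζ²) = 344 rad/s. Then t_p = π/ω_d = 0.00913 s.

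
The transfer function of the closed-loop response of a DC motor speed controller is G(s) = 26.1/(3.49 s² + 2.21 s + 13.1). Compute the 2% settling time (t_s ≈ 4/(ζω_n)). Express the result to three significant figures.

t_s ≈ 12.6 s

Dividing through by 3.49: denominator becomes s² + 0.6332 s + 3.754.
So ω_n = √3.754 = 1.94 rad/s and ζ = 0.6332/(2·1.94) = 0.163.
t_s ≈ 4/(ζω_n) = 12.6 s.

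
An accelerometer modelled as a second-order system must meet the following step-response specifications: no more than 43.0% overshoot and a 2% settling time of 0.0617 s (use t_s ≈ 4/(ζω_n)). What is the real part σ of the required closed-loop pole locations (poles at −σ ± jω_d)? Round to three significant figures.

σ ≈ 64.8

The settling-time spec alone fixes σ = ζω_n = 4/t_s = 4/0.0617 = 64.8.
(Overshoot then fixes ζ = 0.259 and hence ω_d = σ·√(1−ζ²)/ζ = 241 rad/s.)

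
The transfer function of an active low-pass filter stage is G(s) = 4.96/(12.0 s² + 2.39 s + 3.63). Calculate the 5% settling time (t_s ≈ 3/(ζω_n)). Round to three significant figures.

t_s ≈ 30.1 s

Dividing through by 12.0: denominator becomes s² + 0.1992 s + 0.3025.
So ω_n = √0.3025 = 0.550 rad/s and ζ = 0.1992/(2·0.550) = 0.181.
t_s ≈ 3/(ζω_n) = 30.1 s.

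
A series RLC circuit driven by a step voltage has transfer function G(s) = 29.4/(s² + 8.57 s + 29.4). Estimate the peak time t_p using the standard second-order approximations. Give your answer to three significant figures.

Matching coefficients with s² + 2ζω_n s + ω_n² gives ω_n² = 29.4 ⇒ ω_n = 5.42 rad/s, and ζ = 8.57/(2ω_n) = 0.790.
ω_d = ω_n√(1−ζ²) = 3.32 rad/s. Then t_p = π/ω_d = 0.946 s.

t_p ≈ 0.946 s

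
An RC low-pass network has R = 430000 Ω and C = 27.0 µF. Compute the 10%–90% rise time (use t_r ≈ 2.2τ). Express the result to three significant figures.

t_r ≈ 25.5 s

τ = RC = 430000 × 27.0 µF = 11.6 s.
t_r ≈ 2.2τ = 25.5 s.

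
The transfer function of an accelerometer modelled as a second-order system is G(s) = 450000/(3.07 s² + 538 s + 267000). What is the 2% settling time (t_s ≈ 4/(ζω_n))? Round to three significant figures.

Dividing through by 3.07: denominator becomes s² + 175.2 s + 86970.
So ω_n = √86970 = 295 rad/s and ζ = 175.2/(2·295) = 0.297.
t_s ≈ 4/(ζω_n) = 0.0457 s.

t_s ≈ 0.0457 s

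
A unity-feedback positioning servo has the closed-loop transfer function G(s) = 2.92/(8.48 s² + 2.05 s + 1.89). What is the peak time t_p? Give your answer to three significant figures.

t_p ≈ 6.88 s

Dividing through by 8.48: denominator becomes s² + 0.2417 s + 0.2229.
So ω_n = √0.2229 = 0.472 rad/s and ζ = 0.2417/(2·0.472) = 0.256.
The damped frequency ω_d = ω_n√(1−ζ²) = 0.456 rad/s. t_p = π/ω_d = 6.88 s.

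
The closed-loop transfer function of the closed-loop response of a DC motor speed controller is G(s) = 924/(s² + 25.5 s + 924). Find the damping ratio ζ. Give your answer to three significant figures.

ζ ≈ 0.419

Comparing the denominator to s² + 2ζω_n s + ω_n²: ω_n = √924 = 30.4 rad/s, and 2ζω_n = 25.5 so ζ = 25.5/(2·30.4) = 0.419.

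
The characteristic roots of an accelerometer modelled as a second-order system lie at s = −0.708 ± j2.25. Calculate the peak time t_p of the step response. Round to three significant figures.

t_p = π/ω_d with ω_d = 2.25 (the imaginary part), so t_p = 1.40 s.

t_p ≈ 1.40 s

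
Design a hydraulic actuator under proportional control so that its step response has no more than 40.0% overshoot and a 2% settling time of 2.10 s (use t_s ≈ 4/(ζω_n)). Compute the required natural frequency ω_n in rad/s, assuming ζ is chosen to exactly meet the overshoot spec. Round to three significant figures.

ω_n ≈ 6.80 rad/s

Inverting the overshoot relation: ζ = |ln 0.400|/√(π² + ln²0.400) = 0.280.
From t_s ≈ 4/(ζω_n): ω_n = 4/(ζ·t_s) = 4/(0.280·2.10) = 6.80 rad/s.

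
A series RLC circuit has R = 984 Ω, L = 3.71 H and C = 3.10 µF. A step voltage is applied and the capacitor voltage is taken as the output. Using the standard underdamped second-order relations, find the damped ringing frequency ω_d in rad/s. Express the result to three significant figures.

ω_d ≈ 263 rad/s

For a series RLC circuit (capacitor voltage as output), ω_n = 1/√(LC) = 1/√(3.71 H · 3.10 µF) = 295 rad/s.
ζ = (R/2)·√(C/L) = (984/2)·√(3.10 µF/3.71 H) = 0.450.
ω_d = ω_n√(1−ζ²) = 263 rad/s.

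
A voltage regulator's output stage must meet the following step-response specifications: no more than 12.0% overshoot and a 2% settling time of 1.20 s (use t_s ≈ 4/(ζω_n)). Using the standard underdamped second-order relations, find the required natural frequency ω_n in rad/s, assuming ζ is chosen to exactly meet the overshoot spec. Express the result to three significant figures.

ω_n ≈ 5.96 rad/s

Inverting the overshoot relation: ζ = |ln 0.120|/√(π² + ln²0.120) = 0.559.
Then ω_n = 4/(ζ t_s) = 4/(0.559 × 1.20) = 5.96 rad/s.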